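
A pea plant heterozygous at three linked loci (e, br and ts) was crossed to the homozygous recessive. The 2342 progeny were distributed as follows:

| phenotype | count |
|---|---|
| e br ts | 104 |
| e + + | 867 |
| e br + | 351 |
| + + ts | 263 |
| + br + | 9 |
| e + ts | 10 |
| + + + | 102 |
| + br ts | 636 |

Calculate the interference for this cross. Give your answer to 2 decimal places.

0.69

The two most frequent reciprocal classes, e + + and + br ts, are the parental types, so the F1 was e + + / + br ts.
The two rarest classes, e + ts and + br +, are the double crossovers. Comparing them with the parentals, only the ts allele has switched, so ts is the middle locus and the order is br – ts – e.
br–ts: (614 + 19)/2342 = 0.2703; ts–e: (206 + 19)/2342 = 0.0961.
Expected DCO frequency = 0.2703 × 0.0961 ≈ 0.02598; observed = 19/2342 ≈ 0.00811.
Coefficient of coincidence = 0.00811/0.02598 ≈ 0.31; interference = 1 − 0.31 = 0.69.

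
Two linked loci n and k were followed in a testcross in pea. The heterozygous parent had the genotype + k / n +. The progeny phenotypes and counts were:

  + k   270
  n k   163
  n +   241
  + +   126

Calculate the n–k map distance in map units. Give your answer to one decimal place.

36.1 map units

The recombinant classes are + + and n k: 126 + 163 = 289.
Recombination frequency = 289/800 = 0.3613 ≈ 36.1%, i.e. 36.1 map units.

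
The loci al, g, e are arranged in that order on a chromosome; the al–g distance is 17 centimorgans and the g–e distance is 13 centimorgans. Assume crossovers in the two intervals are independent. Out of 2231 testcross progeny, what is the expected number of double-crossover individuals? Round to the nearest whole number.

49

Map distances give recombination frequencies of 0.170 and 0.130 for the two intervals.
With no interference, expected double-crossover frequency = 0.170 × 0.130 = 0.02210.
Expected number = 0.02210 × 2231 = 49.31 ≈ 49.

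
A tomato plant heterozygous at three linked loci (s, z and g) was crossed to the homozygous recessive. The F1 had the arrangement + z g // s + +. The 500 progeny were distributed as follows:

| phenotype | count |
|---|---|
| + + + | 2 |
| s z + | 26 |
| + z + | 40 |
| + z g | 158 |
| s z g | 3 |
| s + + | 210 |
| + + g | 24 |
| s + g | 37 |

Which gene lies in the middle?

s

The two rarest classes, s z g and + + +, are the double crossovers. Comparing them with the parentals, only the s allele has switched, so s is the middle locus and the order is g – s – z.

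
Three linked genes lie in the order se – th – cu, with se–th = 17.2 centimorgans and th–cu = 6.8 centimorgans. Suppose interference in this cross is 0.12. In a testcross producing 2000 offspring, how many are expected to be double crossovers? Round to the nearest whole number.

Map distances give recombination frequencies of 0.172 and 0.068 for the two intervals.
With interference 0.12 (so coincidence = 0.88), expected double-crossover frequency = 0.172 × 0.068 × 0.88 = 0.01029.
Expected number = 0.01029 × 2000 = 20.58 ≈ 21.

21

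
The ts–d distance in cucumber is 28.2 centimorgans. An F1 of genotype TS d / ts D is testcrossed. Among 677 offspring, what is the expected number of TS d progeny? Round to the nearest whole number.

243

A map distance of 28.2 centimorgans corresponds to a recombination frequency of 0.282.
The F1 is TS d / ts D, so TS d is a parental gamete class with expected frequency (1 − r)/2 = 0.718/2 = 0.3590.
Expected number = 0.3590 × 677 = 243.04 ≈ 243.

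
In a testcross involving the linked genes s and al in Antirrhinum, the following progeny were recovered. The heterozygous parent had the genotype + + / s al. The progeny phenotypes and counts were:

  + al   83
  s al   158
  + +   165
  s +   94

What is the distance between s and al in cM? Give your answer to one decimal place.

35.4 cM

The recombinant classes are + al and s +: 83 + 94 = 177.
Recombination frequency = 177/500 = 0.3540 ≈ 35.4%, i.e. 35.4 cM.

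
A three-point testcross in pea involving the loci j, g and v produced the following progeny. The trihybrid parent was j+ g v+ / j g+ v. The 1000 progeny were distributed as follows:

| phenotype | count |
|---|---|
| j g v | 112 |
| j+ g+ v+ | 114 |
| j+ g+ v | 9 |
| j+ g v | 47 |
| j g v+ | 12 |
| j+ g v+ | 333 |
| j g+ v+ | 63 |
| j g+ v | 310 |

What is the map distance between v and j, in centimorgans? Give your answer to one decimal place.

The two rarest classes, j g v+ and j+ g+ v, are the double crossovers. Comparing them with the parentals, only the j allele has switched, so j is the middle locus and the order is v – j – g.
Crossovers in the v–j interval produce the single-crossover classes j+ g v and j g+ v+ (47 + 63 = 110) plus the double crossovers (21).
RF(v–j) = (110 + 21) / 1000 = 131/1000 = 0.1310 → 13.1 centimorgans.

13.1 centimorgans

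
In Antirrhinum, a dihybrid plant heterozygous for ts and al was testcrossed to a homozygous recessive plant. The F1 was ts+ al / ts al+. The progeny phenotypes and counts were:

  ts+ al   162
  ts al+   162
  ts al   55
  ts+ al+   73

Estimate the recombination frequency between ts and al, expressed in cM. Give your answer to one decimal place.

The recombinant classes are ts+ al+ and ts al: 73 + 55 = 128.
Recombination frequency = 128/452 = 0.2832 ≈ 28.3%, i.e. 28.3 cM.

28.3 cM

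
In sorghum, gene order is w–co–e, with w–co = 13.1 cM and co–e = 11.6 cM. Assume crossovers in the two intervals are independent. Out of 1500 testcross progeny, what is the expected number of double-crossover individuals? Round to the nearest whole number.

23

Map distances give recombination frequencies of 0.131 and 0.116 for the two intervals.
With no interference, expected double-crossover frequency = 0.131 × 0.116 = 0.01520.
Expected number = 0.01520 × 1500 = 22.79 ≈ 23.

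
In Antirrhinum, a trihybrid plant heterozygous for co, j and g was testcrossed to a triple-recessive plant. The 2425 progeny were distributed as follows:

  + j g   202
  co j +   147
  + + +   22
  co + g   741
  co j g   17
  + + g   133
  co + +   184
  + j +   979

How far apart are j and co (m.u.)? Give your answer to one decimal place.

The two most frequent reciprocal classes, co + g and + j +, are the parental types, so the F1 was co + g / + j +.
The two rarest classes, co j g and + + +, are the double crossovers. Comparing them with the parentals, only the j allele has switched, so j is the middle locus and the order is co – j – g.
Crossovers in the co–j interval produce the single-crossover classes + + g and co j + (133 + 147 = 280) plus the double crossovers (39).
RF(co–j) = (280 + 39) / 2425 = 319/2425 = 0.1315 → 13.2 m.u.

13.2 m.u.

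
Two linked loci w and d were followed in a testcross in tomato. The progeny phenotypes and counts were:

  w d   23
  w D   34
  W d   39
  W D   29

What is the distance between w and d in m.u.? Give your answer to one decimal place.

41.6 m.u.

The two most frequent classes, W d (39) and w D (34), are the parental types, so the F1 was W d / w D.
The recombinant classes are W D and w d: 29 + 23 = 52.
Recombination frequency = 52/125 = 0.4160 ≈ 41.6%, i.e. 41.6 m.u.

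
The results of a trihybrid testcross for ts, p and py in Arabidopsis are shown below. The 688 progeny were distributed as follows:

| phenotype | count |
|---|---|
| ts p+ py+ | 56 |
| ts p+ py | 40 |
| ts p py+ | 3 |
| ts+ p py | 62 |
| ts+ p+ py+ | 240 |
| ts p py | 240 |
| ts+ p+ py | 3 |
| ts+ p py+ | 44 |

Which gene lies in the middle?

The two most frequent reciprocal classes, ts+ p+ py+ and ts p py, are the parental types, so the F1 was ts+ p+ py+ / ts p py.
The two rarest classes, ts+ p+ py and ts p py+, are the double crossovers. Comparing them with the parentals, only the py allele has switched, so py is the middle locus and the order is p – py – ts.

py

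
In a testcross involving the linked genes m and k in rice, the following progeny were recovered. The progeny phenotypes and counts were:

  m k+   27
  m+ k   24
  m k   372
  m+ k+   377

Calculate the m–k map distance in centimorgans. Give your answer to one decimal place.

The two most frequent classes, m+ k+ (377) and m k (372), are the parental types, so the F1 was m+ k+ / m k.
The recombinant classes are m+ k and m k+: 24 + 27 = 51.
Recombination frequency = 51/800 = 0.0638 ≈ 6.4%, i.e. 6.4 centimorgans.

6.4 centimorgans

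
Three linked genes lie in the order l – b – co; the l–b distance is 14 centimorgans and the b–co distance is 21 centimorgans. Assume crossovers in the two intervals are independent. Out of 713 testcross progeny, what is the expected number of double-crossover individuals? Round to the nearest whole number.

Map distances give recombination frequencies of 0.140 and 0.210 for the two intervals.
With no interference, expected double-crossover frequency = 0.140 × 0.210 = 0.02940.
Expected number = 0.02940 × 713 = 20.96 ≈ 21.

21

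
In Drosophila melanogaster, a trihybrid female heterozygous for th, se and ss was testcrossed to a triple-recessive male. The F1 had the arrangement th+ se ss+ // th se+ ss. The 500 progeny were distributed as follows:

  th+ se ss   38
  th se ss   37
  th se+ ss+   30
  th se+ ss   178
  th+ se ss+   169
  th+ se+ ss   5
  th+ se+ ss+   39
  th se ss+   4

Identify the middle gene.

The two rarest classes, th se ss+ and th+ se+ ss, are the double crossovers. Comparing them with the parentals, only the th allele has switched, so th is the middle locus and the order is se – th – ss.

th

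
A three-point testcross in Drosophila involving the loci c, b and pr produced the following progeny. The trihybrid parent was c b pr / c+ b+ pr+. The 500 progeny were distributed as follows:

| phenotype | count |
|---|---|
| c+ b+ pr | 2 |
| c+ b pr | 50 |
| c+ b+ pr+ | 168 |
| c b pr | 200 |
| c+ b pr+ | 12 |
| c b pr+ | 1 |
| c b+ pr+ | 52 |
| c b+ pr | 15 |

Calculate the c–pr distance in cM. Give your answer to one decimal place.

21.0 cM

The two rarest classes, c b pr+ and c+ b+ pr, are the double crossovers. Comparing them with the parentals, only the pr allele has switched, so pr is the middle locus and the order is c – pr – b.
Crossovers in the c–pr interval produce the single-crossover classes c+ b pr and c b+ pr+ (50 + 52 = 102) plus the double crossovers (3).
RF(c–pr) = (102 + 3) / 500 = 105/500 = 0.2100 → 21.0 cM.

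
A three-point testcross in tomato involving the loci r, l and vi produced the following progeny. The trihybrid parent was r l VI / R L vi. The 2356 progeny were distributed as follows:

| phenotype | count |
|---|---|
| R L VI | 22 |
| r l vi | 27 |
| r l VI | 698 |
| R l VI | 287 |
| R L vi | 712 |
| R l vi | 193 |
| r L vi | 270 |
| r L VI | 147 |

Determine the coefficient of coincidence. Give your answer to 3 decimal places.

0.490

The two rarest classes, r l vi and R L VI, are the double crossovers. Comparing them with the parentals, only the vi allele has switched, so vi is the middle locus and the order is r – vi – l.
r–vi: (557 + 49)/2356 = 0.2572; vi–l: (340 + 49)/2356 = 0.1651.
Expected DCO frequency = 0.2572 × 0.1651 ≈ 0.04246; observed = 49/2356 ≈ 0.02080.
Coefficient of coincidence = 0.02080/0.04246 ≈ 0.490.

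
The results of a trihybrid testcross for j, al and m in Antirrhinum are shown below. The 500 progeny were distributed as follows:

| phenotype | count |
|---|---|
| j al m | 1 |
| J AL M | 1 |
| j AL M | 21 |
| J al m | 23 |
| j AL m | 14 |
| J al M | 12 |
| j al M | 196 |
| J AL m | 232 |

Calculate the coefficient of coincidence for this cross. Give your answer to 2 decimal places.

0.78

The two most frequent reciprocal classes, J AL m and j al M, are the parental types, so the F1 was J AL m / j al M.
The two rarest classes, J AL M and j al m, are the double crossovers. Comparing them with the parentals, only the m allele has switched, so m is the middle locus and the order is al – m – j.
al–m: (44 + 2)/500 = 0.0920; m–j: (26 + 2)/500 = 0.0560.
Expected DCO frequency = 0.0920 × 0.0560 ≈ 0.00515; observed = 2/500 ≈ 0.00400.
Coefficient of coincidence = 0.00400/0.00515 ≈ 0.78.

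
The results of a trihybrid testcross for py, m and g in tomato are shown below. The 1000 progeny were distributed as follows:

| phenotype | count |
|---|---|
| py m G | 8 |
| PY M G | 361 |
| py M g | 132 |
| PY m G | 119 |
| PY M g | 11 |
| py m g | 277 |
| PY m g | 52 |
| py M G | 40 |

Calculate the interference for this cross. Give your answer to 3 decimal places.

0.366

The two most frequent reciprocal classes, py m g and PY M G, are the parental types, so the F1 was py m g / PY M G.
The two rarest classes, py m G and PY M g, are the double crossovers. Comparing them with the parentals, only the g allele has switched, so g is the middle locus and the order is m – g – py.
m–g: (251 + 19)/1000 = 0.2700; g–py: (92 + 19)/1000 = 0.1110.
Expected DCO frequency = 0.2700 × 0.1110 ≈ 0.02997; observed = 19/1000 ≈ 0.01900.
Coefficient of coincidence = 0.01900/0.02997 ≈ 0.634; interference = 1 − 0.634 = 0.366.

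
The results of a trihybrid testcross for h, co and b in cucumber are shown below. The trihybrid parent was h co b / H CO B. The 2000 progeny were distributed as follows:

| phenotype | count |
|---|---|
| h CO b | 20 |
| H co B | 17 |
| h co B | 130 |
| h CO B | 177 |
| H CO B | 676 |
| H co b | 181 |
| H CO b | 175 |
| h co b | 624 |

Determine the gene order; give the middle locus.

co

The two rarest classes, h CO b and H co B, are the double crossovers. Comparing them with the parentals, only the co allele has switched, so co is the middle locus and the order is h – co – b.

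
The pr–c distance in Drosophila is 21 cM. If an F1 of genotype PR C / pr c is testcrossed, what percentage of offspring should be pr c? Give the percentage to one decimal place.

A map distance of 21 cM corresponds to a recombination frequency of 0.210.
The F1 is PR C / pr c, so pr c is a parental gamete class with expected frequency (1 − r)/2 = 0.790/2 = 0.3950.
That is 0.3950 = 39.5% of the progeny.

39.5%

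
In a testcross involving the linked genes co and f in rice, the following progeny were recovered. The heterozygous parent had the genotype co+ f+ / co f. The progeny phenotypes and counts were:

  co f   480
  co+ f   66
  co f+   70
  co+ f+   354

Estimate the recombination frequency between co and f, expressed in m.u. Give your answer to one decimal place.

14.0 m.u.

The recombinant classes are co+ f and co f+: 66 + 70 = 136.
Recombination frequency = 136/970 = 0.1402 ≈ 14.0%, i.e. 14.0 m.u.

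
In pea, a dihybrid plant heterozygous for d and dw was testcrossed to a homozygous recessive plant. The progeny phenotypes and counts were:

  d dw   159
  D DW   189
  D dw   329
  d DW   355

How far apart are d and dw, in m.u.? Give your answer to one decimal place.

33.7 m.u.

The two most frequent classes, D dw (329) and d DW (355), are the parental types, so the F1 was D dw / d DW.
The recombinant classes are D DW and d dw: 189 + 159 = 348.
Recombination frequency = 348/1032 = 0.3372 ≈ 33.7%, i.e. 33.7 m.u.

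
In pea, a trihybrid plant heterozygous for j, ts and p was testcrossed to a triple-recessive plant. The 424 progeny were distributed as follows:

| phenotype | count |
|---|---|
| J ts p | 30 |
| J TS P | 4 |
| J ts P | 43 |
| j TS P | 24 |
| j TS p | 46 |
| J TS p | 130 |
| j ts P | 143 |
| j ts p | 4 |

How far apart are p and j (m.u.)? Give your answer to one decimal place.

The two most frequent reciprocal classes, J TS p and j ts P, are the parental types, so the F1 was J TS p / j ts P.
The two rarest classes, J TS P and j ts p, are the double crossovers. Comparing them with the parentals, only the p allele has switched, so p is the middle locus and the order is ts – p – j.
Crossovers in the p–j interval produce the single-crossover classes j TS p and J ts P (46 + 43 = 89) plus the double crossovers (8).
RF(p–j) = (89 + 8) / 424 = 97/424 = 0.2288 → 22.9 m.u.

22.9 m.u.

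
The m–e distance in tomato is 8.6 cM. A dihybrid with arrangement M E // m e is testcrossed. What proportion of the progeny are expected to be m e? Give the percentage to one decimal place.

45.7%

A map distance of 8.6 cM corresponds to a recombination frequency of 0.086.
The F1 is M E / m e, so m e is a parental gamete class with expected frequency (1 − r)/2 = 0.914/2 = 0.4570.
That is 0.4570 = 45.7% of the progeny.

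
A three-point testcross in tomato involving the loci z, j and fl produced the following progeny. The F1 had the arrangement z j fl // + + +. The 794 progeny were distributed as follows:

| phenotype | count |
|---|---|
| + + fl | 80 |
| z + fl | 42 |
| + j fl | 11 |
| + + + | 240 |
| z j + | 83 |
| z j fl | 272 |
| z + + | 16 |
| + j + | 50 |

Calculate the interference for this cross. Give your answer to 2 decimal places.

The two rarest classes, + j fl and z + +, are the double crossovers. Comparing them with the parentals, only the z allele has switched, so z is the middle locus and the order is j – z – fl.
j–z: (92 + 27)/794 = 0.1499; z–fl: (163 + 27)/794 = 0.2393.
Expected DCO frequency = 0.1499 × 0.2393 ≈ 0.03587; observed = 27/794 ≈ 0.03401.
Coefficient of coincidence = 0.03401/0.03587 ≈ 0.95; interference = 1 − 0.95 = 0.05.

0.05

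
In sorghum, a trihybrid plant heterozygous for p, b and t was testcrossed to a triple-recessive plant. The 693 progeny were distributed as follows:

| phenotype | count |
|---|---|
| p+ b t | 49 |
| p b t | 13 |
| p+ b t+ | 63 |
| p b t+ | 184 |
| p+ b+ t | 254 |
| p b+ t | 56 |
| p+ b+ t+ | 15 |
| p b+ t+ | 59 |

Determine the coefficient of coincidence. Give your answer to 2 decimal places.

0.97

The two most frequent reciprocal classes, p b t+ and p+ b+ t, are the parental types, so the F1 was p b t+ / p+ b+ t.
The two rarest classes, p b t and p+ b+ t+, are the double crossovers. Comparing them with the parentals, only the t allele has switched, so t is the middle locus and the order is b – t – p.
b–t: (108 + 28)/693 = 0.1962; t–p: (119 + 28)/693 = 0.2121.
Expected DCO frequency = 0.1962 × 0.2121 ≈ 0.04161; observed = 28/693 ≈ 0.04040.
Coefficient of coincidence = 0.04040/0.04161 ≈ 0.97.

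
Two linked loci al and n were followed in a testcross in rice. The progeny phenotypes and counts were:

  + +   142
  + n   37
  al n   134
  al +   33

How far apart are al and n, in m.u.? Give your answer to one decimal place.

The two most frequent classes, + + (142) and al n (134), are the parental types, so the F1 was + + / al n.
The recombinant classes are + n and al +: 37 + 33 = 70.
Recombination frequency = 70/346 = 0.2023 ≈ 20.2%, i.e. 20.2 m.u.

20.2 m.u.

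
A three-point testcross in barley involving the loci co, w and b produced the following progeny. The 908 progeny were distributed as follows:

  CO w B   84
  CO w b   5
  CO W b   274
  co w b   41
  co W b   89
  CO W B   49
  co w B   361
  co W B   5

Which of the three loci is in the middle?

w

The two most frequent reciprocal classes, CO W b and co w B, are the parental types, so the F1 was CO W b / co w B.
The two rarest classes, CO w b and co W B, are the double crossovers. Comparing them with the parentals, only the w allele has switched, so w is the middle locus and the order is b – w – co.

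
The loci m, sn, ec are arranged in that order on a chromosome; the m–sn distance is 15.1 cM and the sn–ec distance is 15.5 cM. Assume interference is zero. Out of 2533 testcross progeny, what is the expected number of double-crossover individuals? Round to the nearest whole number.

Map distances give recombination frequencies of 0.151 and 0.155 for the two intervals.
With no interference, expected double-crossover frequency = 0.151 × 0.155 = 0.02340.
Expected number = 0.02340 × 2533 = 59.28 ≈ 59.

59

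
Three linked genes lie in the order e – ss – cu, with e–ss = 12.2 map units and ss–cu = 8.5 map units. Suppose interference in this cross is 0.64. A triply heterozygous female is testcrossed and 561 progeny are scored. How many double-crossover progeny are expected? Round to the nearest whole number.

2

Map distances give recombination frequencies of 0.122 and 0.085 for the two intervals.
With interference 0.64 (so coincidence = 0.36), expected double-crossover frequency = 0.122 × 0.085 × 0.36 = 0.00373.
Expected number = 0.00373 × 561 = 2.09 ≈ 2.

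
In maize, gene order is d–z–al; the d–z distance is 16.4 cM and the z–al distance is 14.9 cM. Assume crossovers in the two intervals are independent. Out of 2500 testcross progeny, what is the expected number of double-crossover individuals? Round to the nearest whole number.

61

Map distances give recombination frequencies of 0.164 and 0.149 for the two intervals.
With no interference, expected double-crossover frequency = 0.164 × 0.149 = 0.02444.
Expected number = 0.02444 × 2500 = 61.09 ≈ 61.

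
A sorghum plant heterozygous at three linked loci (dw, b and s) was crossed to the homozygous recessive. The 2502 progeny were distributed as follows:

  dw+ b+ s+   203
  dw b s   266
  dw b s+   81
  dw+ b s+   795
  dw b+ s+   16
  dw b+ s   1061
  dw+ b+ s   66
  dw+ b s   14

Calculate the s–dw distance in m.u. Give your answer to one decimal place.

7.1 m.u.

The two most frequent reciprocal classes, dw+ b s+ and dw b+ s, are the parental types, so the F1 was dw+ b s+ / dw b+ s.
The two rarest classes, dw+ b s and dw b+ s+, are the double crossovers. Comparing them with the parentals, only the s allele has switched, so s is the middle locus and the order is b – s – dw.
Crossovers in the s–dw interval produce the single-crossover classes dw b s+ and dw+ b+ s (81 + 66 = 147) plus the double crossovers (30).
RF(s–dw) = (147 + 30) / 2502 = 177/2502 = 0.0707 → 7.1 m.u.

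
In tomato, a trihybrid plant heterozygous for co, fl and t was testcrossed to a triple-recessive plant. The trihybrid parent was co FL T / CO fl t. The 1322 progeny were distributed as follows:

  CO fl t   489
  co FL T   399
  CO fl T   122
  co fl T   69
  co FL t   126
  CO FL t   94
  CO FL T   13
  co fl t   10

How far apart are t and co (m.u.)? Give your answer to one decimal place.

The two rarest classes, CO FL T and co fl t, are the double crossovers. Comparing them with the parentals, only the co allele has switched, so co is the middle locus and the order is t – co – fl.
Crossovers in the t–co interval produce the single-crossover classes co FL t and CO fl T (126 + 122 = 248) plus the double crossovers (23).
RF(t–co) = (248 + 23) / 1322 = 271/1322 = 0.2050 → 20.5 m.u.

20.5 m.u.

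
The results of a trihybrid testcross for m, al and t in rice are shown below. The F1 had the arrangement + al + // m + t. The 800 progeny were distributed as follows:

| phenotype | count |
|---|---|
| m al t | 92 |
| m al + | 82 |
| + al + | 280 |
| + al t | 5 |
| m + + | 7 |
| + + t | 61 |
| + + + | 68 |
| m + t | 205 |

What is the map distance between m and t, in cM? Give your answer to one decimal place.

The two rarest classes, + al t and m + +, are the double crossovers. Comparing them with the parentals, only the t allele has switched, so t is the middle locus and the order is m – t – al.
Crossovers in the m–t interval produce the single-crossover classes m al + and + + t (82 + 61 = 143) plus the double crossovers (12).
RF(m–t) = (143 + 12) / 800 = 155/800 = 0.1938 → 19.4 cM.

19.4 cM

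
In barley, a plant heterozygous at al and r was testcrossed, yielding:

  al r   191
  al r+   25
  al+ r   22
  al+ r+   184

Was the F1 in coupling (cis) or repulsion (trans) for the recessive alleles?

The two most frequent classes are al+ r+ (184) and al r (191); these are the parental (non-recombinant) types.
So the F1 carried al+ r+ on one chromosome and al r on the other — the recessive alleles are on the same chromosome (cis / coupling).

cis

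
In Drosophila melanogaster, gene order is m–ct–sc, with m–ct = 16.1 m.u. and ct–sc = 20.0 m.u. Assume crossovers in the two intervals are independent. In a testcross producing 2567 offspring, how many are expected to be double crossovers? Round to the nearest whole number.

83

Map distances give recombination frequencies of 0.161 and 0.200 for the two intervals.
With no interference, expected double-crossover frequency = 0.161 × 0.200 = 0.03220.
Expected number = 0.03220 × 2567 = 82.66 ≈ 83.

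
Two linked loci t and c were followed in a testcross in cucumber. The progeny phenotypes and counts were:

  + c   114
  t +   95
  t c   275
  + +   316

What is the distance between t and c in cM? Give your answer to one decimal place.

The two most frequent classes, + + (316) and t c (275), are the parental types, so the F1 was + + / t c.
The recombinant classes are + c and t +: 114 + 95 = 209.
Recombination frequency = 209/800 = 0.2612 ≈ 26.1%, i.e. 26.1 cM.

26.1 cM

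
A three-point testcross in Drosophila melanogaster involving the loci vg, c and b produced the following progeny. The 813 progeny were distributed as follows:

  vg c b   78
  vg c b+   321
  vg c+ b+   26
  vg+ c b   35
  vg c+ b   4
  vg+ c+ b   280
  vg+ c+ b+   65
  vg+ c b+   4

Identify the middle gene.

The two most frequent reciprocal classes, vg+ c+ b and vg c b+, are the parental types, so the F1 was vg+ c+ b / vg c b+.
The two rarest classes, vg c+ b and vg+ c b+, are the double crossovers. Comparing them with the parentals, only the vg allele has switched, so vg is the middle locus and the order is b – vg – c.

vg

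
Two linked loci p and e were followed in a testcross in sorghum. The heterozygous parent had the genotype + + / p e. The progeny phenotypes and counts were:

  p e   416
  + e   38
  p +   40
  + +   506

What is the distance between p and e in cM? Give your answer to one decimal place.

The recombinant classes are + e and p +: 38 + 40 = 78.
Recombination frequency = 78/1000 = 0.0780 ≈ 7.8%, i.e. 7.8 cM.

7.8 cM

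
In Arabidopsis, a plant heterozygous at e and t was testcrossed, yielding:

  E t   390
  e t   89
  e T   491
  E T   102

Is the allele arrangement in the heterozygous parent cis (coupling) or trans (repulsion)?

trans

The two most frequent classes are E t (390) and e T (491); these are the parental (non-recombinant) types.
So the F1 carried E t on one chromosome and e T on the other — the recessive alleles are on opposite chromosomes (trans / repulsion).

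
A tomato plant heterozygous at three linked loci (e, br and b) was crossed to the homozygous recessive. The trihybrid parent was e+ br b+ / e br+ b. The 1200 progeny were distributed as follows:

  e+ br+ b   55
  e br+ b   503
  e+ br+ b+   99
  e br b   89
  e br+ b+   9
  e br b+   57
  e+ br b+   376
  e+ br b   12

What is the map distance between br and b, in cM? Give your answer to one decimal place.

The two rarest classes, e+ br b and e br+ b+, are the double crossovers. Comparing them with the parentals, only the b allele has switched, so b is the middle locus and the order is br – b – e.
Crossovers in the br–b interval produce the single-crossover classes e+ br+ b+ and e br b (99 + 89 = 188) plus the double crossovers (21).
RF(br–b) = (188 + 21) / 1200 = 209/1200 = 0.1742 → 17.4 cM.

17.4 cM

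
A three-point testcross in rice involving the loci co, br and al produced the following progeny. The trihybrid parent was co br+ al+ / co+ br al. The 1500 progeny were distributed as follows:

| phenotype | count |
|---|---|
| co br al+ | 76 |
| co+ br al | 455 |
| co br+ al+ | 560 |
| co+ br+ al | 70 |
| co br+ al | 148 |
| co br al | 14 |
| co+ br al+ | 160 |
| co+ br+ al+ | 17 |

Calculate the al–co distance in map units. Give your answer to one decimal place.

The two rarest classes, co+ br+ al+ and co br al, are the double crossovers. Comparing them with the parentals, only the co allele has switched, so co is the middle locus and the order is al – co – br.
Crossovers in the al–co interval produce the single-crossover classes co br+ al and co+ br al+ (148 + 160 = 308) plus the double crossovers (31).
RF(al–co) = (308 + 31) / 1500 = 339/1500 = 0.2260 → 22.6 map units.

22.6 map units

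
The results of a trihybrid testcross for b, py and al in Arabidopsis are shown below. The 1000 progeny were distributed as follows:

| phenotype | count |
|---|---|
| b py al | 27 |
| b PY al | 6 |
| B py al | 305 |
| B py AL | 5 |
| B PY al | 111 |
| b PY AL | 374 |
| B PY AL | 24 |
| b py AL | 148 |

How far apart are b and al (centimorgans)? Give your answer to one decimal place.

6.2 centimorgans

The two most frequent reciprocal classes, B py al and b PY AL, are the parental types, so the F1 was B py al / b PY AL.
The two rarest classes, B py AL and b PY al, are the double crossovers. Comparing them with the parentals, only the al allele has switched, so al is the middle locus and the order is b – al – py.
Crossovers in the b–al interval produce the single-crossover classes b py al and B PY AL (27 + 24 = 51) plus the double crossovers (11).
RF(b–al) = (51 + 11) / 1000 = 62/1000 = 0.0620 → 6.2 centimorgans.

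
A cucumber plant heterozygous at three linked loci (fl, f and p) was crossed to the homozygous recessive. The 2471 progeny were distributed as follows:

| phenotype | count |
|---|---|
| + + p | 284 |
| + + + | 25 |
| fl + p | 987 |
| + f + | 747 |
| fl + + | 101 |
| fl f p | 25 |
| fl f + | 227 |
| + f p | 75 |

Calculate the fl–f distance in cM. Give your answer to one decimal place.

The two most frequent reciprocal classes, + f + and fl + p, are the parental types, so the F1 was + f + / fl + p.
The two rarest classes, + + + and fl f p, are the double crossovers. Comparing them with the parentals, only the f allele has switched, so f is the middle locus and the order is p – f – fl.
Crossovers in the f–fl interval produce the single-crossover classes fl f + and + + p (227 + 284 = 511) plus the double crossovers (50).
RF(f–fl) = (511 + 50) / 2471 = 561/2471 = 0.2270 → 22.7 cM.

22.7 cM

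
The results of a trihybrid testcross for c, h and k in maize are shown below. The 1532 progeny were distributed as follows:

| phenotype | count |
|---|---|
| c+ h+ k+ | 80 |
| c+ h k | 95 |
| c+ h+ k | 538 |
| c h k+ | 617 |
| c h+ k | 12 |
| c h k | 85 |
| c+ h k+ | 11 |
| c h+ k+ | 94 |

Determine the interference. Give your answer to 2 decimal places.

0.12

The two most frequent reciprocal classes, c h k+ and c+ h+ k, are the parental types, so the F1 was c h k+ / c+ h+ k.
The two rarest classes, c+ h k+ and c h+ k, are the double crossovers. Comparing them with the parentals, only the c allele has switched, so c is the middle locus and the order is k – c – h.
k–c: (165 + 23)/1532 = 0.1227; c–h: (189 + 23)/1532 = 0.1384.
Expected DCO frequency = 0.1227 × 0.1384 ≈ 0.01698; observed = 23/1532 ≈ 0.01501.
Coefficient of coincidence = 0.01501/0.01698 ≈ 0.88; interference = 1 − 0.88 = 0.12.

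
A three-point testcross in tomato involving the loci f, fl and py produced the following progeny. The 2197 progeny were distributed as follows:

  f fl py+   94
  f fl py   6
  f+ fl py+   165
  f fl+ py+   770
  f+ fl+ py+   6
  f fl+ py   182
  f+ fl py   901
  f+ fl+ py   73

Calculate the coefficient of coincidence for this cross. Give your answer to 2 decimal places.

0.41

The two most frequent reciprocal classes, f+ fl py and f fl+ py+, are the parental types, so the F1 was f+ fl py / f fl+ py+.
The two rarest classes, f fl py and f+ fl+ py+, are the double crossovers. Comparing them with the parentals, only the f allele has switched, so f is the middle locus and the order is fl – f – py.
fl–f: (167 + 12)/2197 = 0.0815; f–py: (347 + 12)/2197 = 0.1634.
Expected DCO frequency = 0.0815 × 0.1634 ≈ 0.01332; observed = 12/2197 ≈ 0.00546.
Coefficient of coincidence = 0.00546/0.01332 ≈ 0.41.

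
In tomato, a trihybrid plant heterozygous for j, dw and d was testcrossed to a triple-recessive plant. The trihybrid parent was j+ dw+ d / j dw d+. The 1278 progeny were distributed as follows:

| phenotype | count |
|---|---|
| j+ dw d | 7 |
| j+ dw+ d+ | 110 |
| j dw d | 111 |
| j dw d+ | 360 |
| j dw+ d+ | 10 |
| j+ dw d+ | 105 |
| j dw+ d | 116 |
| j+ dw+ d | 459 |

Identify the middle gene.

The two rarest classes, j+ dw d and j dw+ d+, are the double crossovers. Comparing them with the parentals, only the dw allele has switched, so dw is the middle locus and the order is d – dw – j.

dw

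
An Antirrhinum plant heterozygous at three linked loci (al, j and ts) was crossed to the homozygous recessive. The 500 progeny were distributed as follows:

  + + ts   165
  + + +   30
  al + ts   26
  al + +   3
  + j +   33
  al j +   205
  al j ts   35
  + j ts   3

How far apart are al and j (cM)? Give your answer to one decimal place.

13.0 cM

The two most frequent reciprocal classes, + + ts and al j +, are the parental types, so the F1 was + + ts / al j +.
The two rarest classes, + j ts and al + +, are the double crossovers. Comparing them with the parentals, only the j allele has switched, so j is the middle locus and the order is ts – j – al.
Crossovers in the j–al interval produce the single-crossover classes al + ts and + j + (26 + 33 = 59) plus the double crossovers (6).
RF(j–al) = (59 + 6) / 500 = 65/500 = 0.1300 → 13.0 cM.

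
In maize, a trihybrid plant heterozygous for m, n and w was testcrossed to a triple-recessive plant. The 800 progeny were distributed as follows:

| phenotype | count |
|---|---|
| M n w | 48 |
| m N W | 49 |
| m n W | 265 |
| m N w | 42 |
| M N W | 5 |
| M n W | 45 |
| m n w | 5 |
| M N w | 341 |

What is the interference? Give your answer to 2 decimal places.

The two most frequent reciprocal classes, m n W and M N w, are the parental types, so the F1 was m n W / M N w.
The two rarest classes, m n w and M N W, are the double crossovers. Comparing them with the parentals, only the w allele has switched, so w is the middle locus and the order is n – w – m.
n–w: (97 + 10)/800 = 0.1338; w–m: (87 + 10)/800 = 0.1212.
Expected DCO frequency = 0.1338 × 0.1212 ≈ 0.01622; observed = 10/800 ≈ 0.01250.
Coefficient of coincidence = 0.01250/0.01622 ≈ 0.77; interference = 1 − 0.77 = 0.23.

0.23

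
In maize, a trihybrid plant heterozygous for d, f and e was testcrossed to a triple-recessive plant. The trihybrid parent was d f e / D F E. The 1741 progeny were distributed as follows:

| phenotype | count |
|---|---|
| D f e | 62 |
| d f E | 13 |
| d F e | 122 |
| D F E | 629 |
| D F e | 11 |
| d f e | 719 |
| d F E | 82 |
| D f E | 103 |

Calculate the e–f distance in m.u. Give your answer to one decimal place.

14.3 m.u.

The two rarest classes, d f E and D F e, are the double crossovers. Comparing them with the parentals, only the e allele has switched, so e is the middle locus and the order is d – e – f.
Crossovers in the e–f interval produce the single-crossover classes d F e and D f E (122 + 103 = 225) plus the double crossovers (24).
RF(e–f) = (225 + 24) / 1741 = 249/1741 = 0.1430 → 14.3 m.u.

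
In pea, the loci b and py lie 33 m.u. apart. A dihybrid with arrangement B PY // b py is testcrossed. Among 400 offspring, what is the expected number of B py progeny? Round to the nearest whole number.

66

A map distance of 33 m.u. corresponds to a recombination frequency of 0.330.
The F1 is B PY / b py, so B py is a recombinant gamete class with expected frequency r/2 = 0.330/2 = 0.1650.
Expected number = 0.1650 × 400 = 66.00 ≈ 66.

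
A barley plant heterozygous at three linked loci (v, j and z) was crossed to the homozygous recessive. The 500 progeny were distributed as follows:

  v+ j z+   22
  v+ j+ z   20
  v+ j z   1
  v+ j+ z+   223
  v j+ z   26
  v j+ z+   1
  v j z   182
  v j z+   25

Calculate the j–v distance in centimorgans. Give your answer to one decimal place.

10.0 centimorgans

The two most frequent reciprocal classes, v+ j+ z+ and v j z, are the parental types, so the F1 was v+ j+ z+ / v j z.
The two rarest classes, v j+ z+ and v+ j z, are the double crossovers. Comparing them with the parentals, only the v allele has switched, so v is the middle locus and the order is z – v – j.
Crossovers in the v–j interval produce the single-crossover classes v+ j z+ and v j+ z (22 + 26 = 48) plus the double crossovers (2).
RF(v–j) = (48 + 2) / 500 = 50/500 = 0.1000 → 10.0 centimorgans.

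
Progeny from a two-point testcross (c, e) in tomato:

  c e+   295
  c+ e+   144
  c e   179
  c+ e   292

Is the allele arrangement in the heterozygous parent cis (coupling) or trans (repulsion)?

trans

The two most frequent classes are c+ e (292) and c e+ (295); these are the parental (non-recombinant) types.
So the F1 carried c+ e on one chromosome and c e+ on the other — the recessive alleles are on opposite chromosomes (trans / repulsion).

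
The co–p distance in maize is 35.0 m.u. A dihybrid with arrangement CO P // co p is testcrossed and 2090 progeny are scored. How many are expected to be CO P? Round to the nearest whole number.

A map distance of 35.0 m.u. corresponds to a recombination frequency of 0.350.
The F1 is CO P / co p, so CO P is a parental gamete class with expected frequency (1 − r)/2 = 0.650/2 = 0.3250.
Expected number = 0.3250 × 2090 = 679.25 ≈ 679.

679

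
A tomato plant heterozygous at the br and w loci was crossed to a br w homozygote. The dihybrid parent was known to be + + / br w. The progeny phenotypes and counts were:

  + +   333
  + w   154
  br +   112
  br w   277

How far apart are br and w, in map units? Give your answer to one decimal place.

30.4 map units

The recombinant classes are + w and br +: 154 + 112 = 266.
Recombination frequency = 266/876 = 0.3037 ≈ 30.4%, i.e. 30.4 map units.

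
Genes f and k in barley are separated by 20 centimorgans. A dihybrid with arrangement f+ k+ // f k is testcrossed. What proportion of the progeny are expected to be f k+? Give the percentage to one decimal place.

10.0%

A map distance of 20 centimorgans corresponds to a recombination frequency of 0.200.
The F1 is f+ k+ / f k, so f k+ is a recombinant gamete class with expected frequency r/2 = 0.200/2 = 0.1000.
That is 0.1000 = 10.0% of the progeny.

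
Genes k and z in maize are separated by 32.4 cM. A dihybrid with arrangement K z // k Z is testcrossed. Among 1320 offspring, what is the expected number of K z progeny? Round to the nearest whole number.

A map distance of 32.4 cM corresponds to a recombination frequency of 0.324.
The F1 is K z / k Z, so K z is a parental gamete class with expected frequency (1 − r)/2 = 0.676/2 = 0.3380.
Expected number = 0.3380 × 1320 = 446.16 ≈ 446.

446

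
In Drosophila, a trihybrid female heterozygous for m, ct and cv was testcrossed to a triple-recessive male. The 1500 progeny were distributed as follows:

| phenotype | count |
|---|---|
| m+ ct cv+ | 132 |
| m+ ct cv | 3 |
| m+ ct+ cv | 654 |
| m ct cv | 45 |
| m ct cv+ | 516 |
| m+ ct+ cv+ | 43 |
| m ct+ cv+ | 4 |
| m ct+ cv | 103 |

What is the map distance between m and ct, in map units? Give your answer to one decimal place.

16.1 map units

The two most frequent reciprocal classes, m+ ct+ cv and m ct cv+, are the parental types, so the F1 was m+ ct+ cv / m ct cv+.
The two rarest classes, m+ ct cv and m ct+ cv+, are the double crossovers. Comparing them with the parentals, only the ct allele has switched, so ct is the middle locus and the order is cv – ct – m.
Crossovers in the ct–m interval produce the single-crossover classes m ct+ cv and m+ ct cv+ (103 + 132 = 235) plus the double crossovers (7).
RF(ct–m) = (235 + 7) / 1500 = 242/1500 = 0.1613 → 16.1 map units.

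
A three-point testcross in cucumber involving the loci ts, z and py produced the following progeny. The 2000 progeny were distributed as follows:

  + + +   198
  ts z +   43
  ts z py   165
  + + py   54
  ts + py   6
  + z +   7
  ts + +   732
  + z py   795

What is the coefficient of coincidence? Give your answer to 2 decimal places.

0.63

The two most frequent reciprocal classes, + z py and ts + +, are the parental types, so the F1 was + z py / ts + +.
The two rarest classes, + z + and ts + py, are the double crossovers. Comparing them with the parentals, only the py allele has switched, so py is the middle locus and the order is z – py – ts.
z–py: (97 + 13)/2000 = 0.0550; py–ts: (363 + 13)/2000 = 0.1880.
Expected DCO frequency = 0.0550 × 0.1880 ≈ 0.01034; observed = 13/2000 ≈ 0.00650.
Coefficient of coincidence = 0.00650/0.01034 ≈ 0.63.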